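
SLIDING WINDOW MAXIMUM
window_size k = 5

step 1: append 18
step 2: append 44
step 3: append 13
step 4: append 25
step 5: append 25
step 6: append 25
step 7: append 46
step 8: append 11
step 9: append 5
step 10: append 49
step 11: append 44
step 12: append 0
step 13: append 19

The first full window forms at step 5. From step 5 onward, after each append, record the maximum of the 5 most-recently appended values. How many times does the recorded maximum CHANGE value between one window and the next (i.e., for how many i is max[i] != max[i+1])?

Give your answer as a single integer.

step 1: append 18 -> window=[18] (not full yet)
step 2: append 44 -> window=[18, 44] (not full yet)
step 3: append 13 -> window=[18, 44, 13] (not full yet)
step 4: append 25 -> window=[18, 44, 13, 25] (not full yet)
step 5: append 25 -> window=[18, 44, 13, 25, 25] -> max=44
step 6: append 25 -> window=[44, 13, 25, 25, 25] -> max=44
step 7: append 46 -> window=[13, 25, 25, 25, 46] -> max=46
step 8: append 11 -> window=[25, 25, 25, 46, 11] -> max=46
step 9: append 5 -> window=[25, 25, 46, 11, 5] -> max=46
step 10: append 49 -> window=[25, 46, 11, 5, 49] -> max=49
step 11: append 44 -> window=[46, 11, 5, 49, 44] -> max=49
step 12: append 0 -> window=[11, 5, 49, 44, 0] -> max=49
step 13: append 19 -> window=[5, 49, 44, 0, 19] -> max=49
Recorded maximums: 44 44 46 46 46 49 49 49 49
Changes between consecutive maximums: 2

Answer: 2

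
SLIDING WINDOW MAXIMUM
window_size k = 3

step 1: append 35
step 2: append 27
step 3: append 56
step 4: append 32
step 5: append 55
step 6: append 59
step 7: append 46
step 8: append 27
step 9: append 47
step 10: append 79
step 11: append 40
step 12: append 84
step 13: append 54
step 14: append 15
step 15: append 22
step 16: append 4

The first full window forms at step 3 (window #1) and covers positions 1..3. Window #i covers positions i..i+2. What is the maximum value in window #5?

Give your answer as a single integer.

step 1: append 35 -> window=[35] (not full yet)
step 2: append 27 -> window=[35, 27] (not full yet)
step 3: append 56 -> window=[35, 27, 56] -> max=56
step 4: append 32 -> window=[27, 56, 32] -> max=56
step 5: append 55 -> window=[56, 32, 55] -> max=56
step 6: append 59 -> window=[32, 55, 59] -> max=59
step 7: append 46 -> window=[55, 59, 46] -> max=59
Window #5 max = 59

Answer: 59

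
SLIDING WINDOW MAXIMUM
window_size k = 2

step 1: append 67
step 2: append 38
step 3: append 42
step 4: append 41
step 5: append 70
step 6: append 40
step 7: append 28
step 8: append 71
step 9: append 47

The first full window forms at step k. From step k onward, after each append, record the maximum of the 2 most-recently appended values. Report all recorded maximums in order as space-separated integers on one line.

Answer: 67 42 42 70 70 40 71 71

Derivation:
step 1: append 67 -> window=[67] (not full yet)
step 2: append 38 -> window=[67, 38] -> max=67
step 3: append 42 -> window=[38, 42] -> max=42
step 4: append 41 -> window=[42, 41] -> max=42
step 5: append 70 -> window=[41, 70] -> max=70
step 6: append 40 -> window=[70, 40] -> max=70
step 7: append 28 -> window=[40, 28] -> max=40
step 8: append 71 -> window=[28, 71] -> max=71
step 9: append 47 -> window=[71, 47] -> max=71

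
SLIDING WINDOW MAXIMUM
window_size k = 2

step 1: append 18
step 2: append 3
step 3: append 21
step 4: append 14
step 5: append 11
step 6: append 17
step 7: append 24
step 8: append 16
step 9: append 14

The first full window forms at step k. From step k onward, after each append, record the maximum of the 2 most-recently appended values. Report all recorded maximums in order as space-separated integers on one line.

Answer: 18 21 21 14 17 24 24 16

Derivation:
step 1: append 18 -> window=[18] (not full yet)
step 2: append 3 -> window=[18, 3] -> max=18
step 3: append 21 -> window=[3, 21] -> max=21
step 4: append 14 -> window=[21, 14] -> max=21
step 5: append 11 -> window=[14, 11] -> max=14
step 6: append 17 -> window=[11, 17] -> max=17
step 7: append 24 -> window=[17, 24] -> max=24
step 8: append 16 -> window=[24, 16] -> max=24
step 9: append 14 -> window=[16, 14] -> max=16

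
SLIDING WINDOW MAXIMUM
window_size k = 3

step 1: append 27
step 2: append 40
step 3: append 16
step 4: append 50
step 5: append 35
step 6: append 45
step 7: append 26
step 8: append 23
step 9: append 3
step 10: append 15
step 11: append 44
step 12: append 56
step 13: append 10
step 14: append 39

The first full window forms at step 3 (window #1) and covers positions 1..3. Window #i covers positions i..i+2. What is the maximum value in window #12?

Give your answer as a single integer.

step 1: append 27 -> window=[27] (not full yet)
step 2: append 40 -> window=[27, 40] (not full yet)
step 3: append 16 -> window=[27, 40, 16] -> max=40
step 4: append 50 -> window=[40, 16, 50] -> max=50
step 5: append 35 -> window=[16, 50, 35] -> max=50
step 6: append 45 -> window=[50, 35, 45] -> max=50
step 7: append 26 -> window=[35, 45, 26] -> max=45
step 8: append 23 -> window=[45, 26, 23] -> max=45
step 9: append 3 -> window=[26, 23, 3] -> max=26
step 10: append 15 -> window=[23, 3, 15] -> max=23
step 11: append 44 -> window=[3, 15, 44] -> max=44
step 12: append 56 -> window=[15, 44, 56] -> max=56
step 13: append 10 -> window=[44, 56, 10] -> max=56
step 14: append 39 -> window=[56, 10, 39] -> max=56
Window #12 max = 56

Answer: 56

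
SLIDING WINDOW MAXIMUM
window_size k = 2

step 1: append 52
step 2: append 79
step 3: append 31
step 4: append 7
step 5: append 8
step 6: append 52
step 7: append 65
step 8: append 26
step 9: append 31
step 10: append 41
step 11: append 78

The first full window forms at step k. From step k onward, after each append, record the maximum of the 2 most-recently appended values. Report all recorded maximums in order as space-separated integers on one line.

Answer: 79 79 31 8 52 65 65 31 41 78

Derivation:
step 1: append 52 -> window=[52] (not full yet)
step 2: append 79 -> window=[52, 79] -> max=79
step 3: append 31 -> window=[79, 31] -> max=79
step 4: append 7 -> window=[31, 7] -> max=31
step 5: append 8 -> window=[7, 8] -> max=8
step 6: append 52 -> window=[8, 52] -> max=52
step 7: append 65 -> window=[52, 65] -> max=65
step 8: append 26 -> window=[65, 26] -> max=65
step 9: append 31 -> window=[26, 31] -> max=31
step 10: append 41 -> window=[31, 41] -> max=41
step 11: append 78 -> window=[41, 78] -> max=78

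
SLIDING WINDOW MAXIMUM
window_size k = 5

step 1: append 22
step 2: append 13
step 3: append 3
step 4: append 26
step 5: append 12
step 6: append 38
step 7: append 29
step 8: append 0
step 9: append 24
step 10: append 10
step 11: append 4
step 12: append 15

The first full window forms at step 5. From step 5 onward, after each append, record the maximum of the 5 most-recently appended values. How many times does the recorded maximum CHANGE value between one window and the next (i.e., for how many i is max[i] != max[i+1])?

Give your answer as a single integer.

step 1: append 22 -> window=[22] (not full yet)
step 2: append 13 -> window=[22, 13] (not full yet)
step 3: append 3 -> window=[22, 13, 3] (not full yet)
step 4: append 26 -> window=[22, 13, 3, 26] (not full yet)
step 5: append 12 -> window=[22, 13, 3, 26, 12] -> max=26
step 6: append 38 -> window=[13, 3, 26, 12, 38] -> max=38
step 7: append 29 -> window=[3, 26, 12, 38, 29] -> max=38
step 8: append 0 -> window=[26, 12, 38, 29, 0] -> max=38
step 9: append 24 -> window=[12, 38, 29, 0, 24] -> max=38
step 10: append 10 -> window=[38, 29, 0, 24, 10] -> max=38
step 11: append 4 -> window=[29, 0, 24, 10, 4] -> max=29
step 12: append 15 -> window=[0, 24, 10, 4, 15] -> max=24
Recorded maximums: 26 38 38 38 38 38 29 24
Changes between consecutive maximums: 3

Answer: 3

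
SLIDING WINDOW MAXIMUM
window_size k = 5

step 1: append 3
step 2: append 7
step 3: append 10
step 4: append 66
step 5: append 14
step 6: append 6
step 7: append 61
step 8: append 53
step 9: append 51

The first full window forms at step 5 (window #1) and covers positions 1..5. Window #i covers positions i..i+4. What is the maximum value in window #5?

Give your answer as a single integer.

Answer: 61

Derivation:
step 1: append 3 -> window=[3] (not full yet)
step 2: append 7 -> window=[3, 7] (not full yet)
step 3: append 10 -> window=[3, 7, 10] (not full yet)
step 4: append 66 -> window=[3, 7, 10, 66] (not full yet)
step 5: append 14 -> window=[3, 7, 10, 66, 14] -> max=66
step 6: append 6 -> window=[7, 10, 66, 14, 6] -> max=66
step 7: append 61 -> window=[10, 66, 14, 6, 61] -> max=66
step 8: append 53 -> window=[66, 14, 6, 61, 53] -> max=66
step 9: append 51 -> window=[14, 6, 61, 53, 51] -> max=61
Window #5 max = 61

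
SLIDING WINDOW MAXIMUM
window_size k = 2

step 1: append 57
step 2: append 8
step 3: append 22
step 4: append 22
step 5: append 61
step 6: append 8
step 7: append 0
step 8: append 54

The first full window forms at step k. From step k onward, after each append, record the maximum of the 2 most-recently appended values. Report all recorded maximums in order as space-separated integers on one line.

step 1: append 57 -> window=[57] (not full yet)
step 2: append 8 -> window=[57, 8] -> max=57
step 3: append 22 -> window=[8, 22] -> max=22
step 4: append 22 -> window=[22, 22] -> max=22
step 5: append 61 -> window=[22, 61] -> max=61
step 6: append 8 -> window=[61, 8] -> max=61
step 7: append 0 -> window=[8, 0] -> max=8
step 8: append 54 -> window=[0, 54] -> max=54

Answer: 57 22 22 61 61 8 54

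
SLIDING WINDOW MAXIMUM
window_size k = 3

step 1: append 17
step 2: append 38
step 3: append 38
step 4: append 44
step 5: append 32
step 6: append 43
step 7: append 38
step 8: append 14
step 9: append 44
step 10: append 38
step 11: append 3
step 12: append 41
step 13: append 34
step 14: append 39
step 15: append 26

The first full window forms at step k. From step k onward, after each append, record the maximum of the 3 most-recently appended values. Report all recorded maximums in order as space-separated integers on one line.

Answer: 38 44 44 44 43 43 44 44 44 41 41 41 39

Derivation:
step 1: append 17 -> window=[17] (not full yet)
step 2: append 38 -> window=[17, 38] (not full yet)
step 3: append 38 -> window=[17, 38, 38] -> max=38
step 4: append 44 -> window=[38, 38, 44] -> max=44
step 5: append 32 -> window=[38, 44, 32] -> max=44
step 6: append 43 -> window=[44, 32, 43] -> max=44
step 7: append 38 -> window=[32, 43, 38] -> max=43
step 8: append 14 -> window=[43, 38, 14] -> max=43
step 9: append 44 -> window=[38, 14, 44] -> max=44
step 10: append 38 -> window=[14, 44, 38] -> max=44
step 11: append 3 -> window=[44, 38, 3] -> max=44
step 12: append 41 -> window=[38, 3, 41] -> max=41
step 13: append 34 -> window=[3, 41, 34] -> max=41
step 14: append 39 -> window=[41, 34, 39] -> max=41
step 15: append 26 -> window=[34, 39, 26] -> max=39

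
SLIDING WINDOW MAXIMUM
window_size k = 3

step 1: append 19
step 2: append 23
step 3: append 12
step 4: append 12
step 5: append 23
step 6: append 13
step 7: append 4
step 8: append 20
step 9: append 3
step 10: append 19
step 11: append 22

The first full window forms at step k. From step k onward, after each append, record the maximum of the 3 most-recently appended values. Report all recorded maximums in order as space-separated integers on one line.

step 1: append 19 -> window=[19] (not full yet)
step 2: append 23 -> window=[19, 23] (not full yet)
step 3: append 12 -> window=[19, 23, 12] -> max=23
step 4: append 12 -> window=[23, 12, 12] -> max=23
step 5: append 23 -> window=[12, 12, 23] -> max=23
step 6: append 13 -> window=[12, 23, 13] -> max=23
step 7: append 4 -> window=[23, 13, 4] -> max=23
step 8: append 20 -> window=[13, 4, 20] -> max=20
step 9: append 3 -> window=[4, 20, 3] -> max=20
step 10: append 19 -> window=[20, 3, 19] -> max=20
step 11: append 22 -> window=[3, 19, 22] -> max=22

Answer: 23 23 23 23 23 20 20 20 22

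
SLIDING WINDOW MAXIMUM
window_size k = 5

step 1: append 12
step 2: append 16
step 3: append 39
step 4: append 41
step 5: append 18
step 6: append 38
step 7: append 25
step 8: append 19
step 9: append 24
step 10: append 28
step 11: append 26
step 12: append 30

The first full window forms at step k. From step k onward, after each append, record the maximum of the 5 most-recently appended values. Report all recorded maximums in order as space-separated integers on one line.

step 1: append 12 -> window=[12] (not full yet)
step 2: append 16 -> window=[12, 16] (not full yet)
step 3: append 39 -> window=[12, 16, 39] (not full yet)
step 4: append 41 -> window=[12, 16, 39, 41] (not full yet)
step 5: append 18 -> window=[12, 16, 39, 41, 18] -> max=41
step 6: append 38 -> window=[16, 39, 41, 18, 38] -> max=41
step 7: append 25 -> window=[39, 41, 18, 38, 25] -> max=41
step 8: append 19 -> window=[41, 18, 38, 25, 19] -> max=41
step 9: append 24 -> window=[18, 38, 25, 19, 24] -> max=38
step 10: append 28 -> window=[38, 25, 19, 24, 28] -> max=38
step 11: append 26 -> window=[25, 19, 24, 28, 26] -> max=28
step 12: append 30 -> window=[19, 24, 28, 26, 30] -> max=30

Answer: 41 41 41 41 38 38 28 30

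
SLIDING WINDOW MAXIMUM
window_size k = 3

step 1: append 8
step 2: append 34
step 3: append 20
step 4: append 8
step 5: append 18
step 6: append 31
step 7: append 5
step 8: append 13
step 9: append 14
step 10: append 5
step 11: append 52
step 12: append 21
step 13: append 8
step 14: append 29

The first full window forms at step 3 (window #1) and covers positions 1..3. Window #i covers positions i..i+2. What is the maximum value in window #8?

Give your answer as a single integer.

step 1: append 8 -> window=[8] (not full yet)
step 2: append 34 -> window=[8, 34] (not full yet)
step 3: append 20 -> window=[8, 34, 20] -> max=34
step 4: append 8 -> window=[34, 20, 8] -> max=34
step 5: append 18 -> window=[20, 8, 18] -> max=20
step 6: append 31 -> window=[8, 18, 31] -> max=31
step 7: append 5 -> window=[18, 31, 5] -> max=31
step 8: append 13 -> window=[31, 5, 13] -> max=31
step 9: append 14 -> window=[5, 13, 14] -> max=14
step 10: append 5 -> window=[13, 14, 5] -> max=14
Window #8 max = 14

Answer: 14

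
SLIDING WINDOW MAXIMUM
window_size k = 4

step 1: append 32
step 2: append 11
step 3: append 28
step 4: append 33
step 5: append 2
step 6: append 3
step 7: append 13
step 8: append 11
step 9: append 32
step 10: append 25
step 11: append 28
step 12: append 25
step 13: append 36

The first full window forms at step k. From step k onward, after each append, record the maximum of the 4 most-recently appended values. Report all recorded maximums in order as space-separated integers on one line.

Answer: 33 33 33 33 13 32 32 32 32 36

Derivation:
step 1: append 32 -> window=[32] (not full yet)
step 2: append 11 -> window=[32, 11] (not full yet)
step 3: append 28 -> window=[32, 11, 28] (not full yet)
step 4: append 33 -> window=[32, 11, 28, 33] -> max=33
step 5: append 2 -> window=[11, 28, 33, 2] -> max=33
step 6: append 3 -> window=[28, 33, 2, 3] -> max=33
step 7: append 13 -> window=[33, 2, 3, 13] -> max=33
step 8: append 11 -> window=[2, 3, 13, 11] -> max=13
step 9: append 32 -> window=[3, 13, 11, 32] -> max=32
step 10: append 25 -> window=[13, 11, 32, 25] -> max=32
step 11: append 28 -> window=[11, 32, 25, 28] -> max=32
step 12: append 25 -> window=[32, 25, 28, 25] -> max=32
step 13: append 36 -> window=[25, 28, 25, 36] -> max=36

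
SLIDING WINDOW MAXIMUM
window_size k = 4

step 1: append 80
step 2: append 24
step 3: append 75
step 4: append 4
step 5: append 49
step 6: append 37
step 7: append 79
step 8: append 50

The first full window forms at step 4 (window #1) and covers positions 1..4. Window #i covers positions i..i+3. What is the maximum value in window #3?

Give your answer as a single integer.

step 1: append 80 -> window=[80] (not full yet)
step 2: append 24 -> window=[80, 24] (not full yet)
step 3: append 75 -> window=[80, 24, 75] (not full yet)
step 4: append 4 -> window=[80, 24, 75, 4] -> max=80
step 5: append 49 -> window=[24, 75, 4, 49] -> max=75
step 6: append 37 -> window=[75, 4, 49, 37] -> max=75
Window #3 max = 75

Answer: 75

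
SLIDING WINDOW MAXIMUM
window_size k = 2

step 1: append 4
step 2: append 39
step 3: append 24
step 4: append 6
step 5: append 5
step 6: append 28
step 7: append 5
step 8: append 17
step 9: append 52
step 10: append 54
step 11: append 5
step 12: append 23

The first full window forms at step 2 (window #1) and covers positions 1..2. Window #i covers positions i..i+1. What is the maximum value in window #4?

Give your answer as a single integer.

Answer: 6

Derivation:
step 1: append 4 -> window=[4] (not full yet)
step 2: append 39 -> window=[4, 39] -> max=39
step 3: append 24 -> window=[39, 24] -> max=39
step 4: append 6 -> window=[24, 6] -> max=24
step 5: append 5 -> window=[6, 5] -> max=6
Window #4 max = 6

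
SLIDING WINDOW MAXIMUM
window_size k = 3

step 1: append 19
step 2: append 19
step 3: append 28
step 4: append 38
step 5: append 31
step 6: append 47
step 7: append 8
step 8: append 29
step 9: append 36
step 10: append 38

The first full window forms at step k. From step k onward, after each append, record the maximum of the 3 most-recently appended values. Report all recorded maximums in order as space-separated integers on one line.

step 1: append 19 -> window=[19] (not full yet)
step 2: append 19 -> window=[19, 19] (not full yet)
step 3: append 28 -> window=[19, 19, 28] -> max=28
step 4: append 38 -> window=[19, 28, 38] -> max=38
step 5: append 31 -> window=[28, 38, 31] -> max=38
step 6: append 47 -> window=[38, 31, 47] -> max=47
step 7: append 8 -> window=[31, 47, 8] -> max=47
step 8: append 29 -> window=[47, 8, 29] -> max=47
step 9: append 36 -> window=[8, 29, 36] -> max=36
step 10: append 38 -> window=[29, 36, 38] -> max=38

Answer: 28 38 38 47 47 47 36 38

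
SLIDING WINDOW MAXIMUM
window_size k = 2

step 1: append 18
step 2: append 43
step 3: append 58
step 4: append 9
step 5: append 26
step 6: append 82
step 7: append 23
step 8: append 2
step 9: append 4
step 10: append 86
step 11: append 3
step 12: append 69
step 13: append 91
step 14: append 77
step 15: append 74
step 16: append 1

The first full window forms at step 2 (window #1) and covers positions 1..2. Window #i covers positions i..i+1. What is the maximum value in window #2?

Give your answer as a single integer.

Answer: 58

Derivation:
step 1: append 18 -> window=[18] (not full yet)
step 2: append 43 -> window=[18, 43] -> max=43
step 3: append 58 -> window=[43, 58] -> max=58
Window #2 max = 58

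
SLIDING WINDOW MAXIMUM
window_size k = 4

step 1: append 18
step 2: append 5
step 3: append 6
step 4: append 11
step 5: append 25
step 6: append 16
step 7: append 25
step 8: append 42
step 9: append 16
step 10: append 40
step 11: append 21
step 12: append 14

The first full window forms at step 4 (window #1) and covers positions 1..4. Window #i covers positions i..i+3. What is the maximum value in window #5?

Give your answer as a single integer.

step 1: append 18 -> window=[18] (not full yet)
step 2: append 5 -> window=[18, 5] (not full yet)
step 3: append 6 -> window=[18, 5, 6] (not full yet)
step 4: append 11 -> window=[18, 5, 6, 11] -> max=18
step 5: append 25 -> window=[5, 6, 11, 25] -> max=25
step 6: append 16 -> window=[6, 11, 25, 16] -> max=25
step 7: append 25 -> window=[11, 25, 16, 25] -> max=25
step 8: append 42 -> window=[25, 16, 25, 42] -> max=42
Window #5 max = 42

Answer: 42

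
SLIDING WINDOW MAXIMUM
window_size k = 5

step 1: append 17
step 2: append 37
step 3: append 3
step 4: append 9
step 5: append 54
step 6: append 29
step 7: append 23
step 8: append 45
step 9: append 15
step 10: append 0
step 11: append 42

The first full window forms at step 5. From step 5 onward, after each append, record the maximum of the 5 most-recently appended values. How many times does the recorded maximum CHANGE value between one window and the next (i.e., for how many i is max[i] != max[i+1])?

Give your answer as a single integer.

Answer: 1

Derivation:
step 1: append 17 -> window=[17] (not full yet)
step 2: append 37 -> window=[17, 37] (not full yet)
step 3: append 3 -> window=[17, 37, 3] (not full yet)
step 4: append 9 -> window=[17, 37, 3, 9] (not full yet)
step 5: append 54 -> window=[17, 37, 3, 9, 54] -> max=54
step 6: append 29 -> window=[37, 3, 9, 54, 29] -> max=54
step 7: append 23 -> window=[3, 9, 54, 29, 23] -> max=54
step 8: append 45 -> window=[9, 54, 29, 23, 45] -> max=54
step 9: append 15 -> window=[54, 29, 23, 45, 15] -> max=54
step 10: append 0 -> window=[29, 23, 45, 15, 0] -> max=45
step 11: append 42 -> window=[23, 45, 15, 0, 42] -> max=45
Recorded maximums: 54 54 54 54 54 45 45
Changes between consecutive maximums: 1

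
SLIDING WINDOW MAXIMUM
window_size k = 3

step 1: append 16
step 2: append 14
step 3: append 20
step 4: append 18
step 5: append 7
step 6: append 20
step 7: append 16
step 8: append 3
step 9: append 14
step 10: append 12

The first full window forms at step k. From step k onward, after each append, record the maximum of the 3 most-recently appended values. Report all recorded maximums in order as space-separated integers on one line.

Answer: 20 20 20 20 20 20 16 14

Derivation:
step 1: append 16 -> window=[16] (not full yet)
step 2: append 14 -> window=[16, 14] (not full yet)
step 3: append 20 -> window=[16, 14, 20] -> max=20
step 4: append 18 -> window=[14, 20, 18] -> max=20
step 5: append 7 -> window=[20, 18, 7] -> max=20
step 6: append 20 -> window=[18, 7, 20] -> max=20
step 7: append 16 -> window=[7, 20, 16] -> max=20
step 8: append 3 -> window=[20, 16, 3] -> max=20
step 9: append 14 -> window=[16, 3, 14] -> max=16
step 10: append 12 -> window=[3, 14, 12] -> max=14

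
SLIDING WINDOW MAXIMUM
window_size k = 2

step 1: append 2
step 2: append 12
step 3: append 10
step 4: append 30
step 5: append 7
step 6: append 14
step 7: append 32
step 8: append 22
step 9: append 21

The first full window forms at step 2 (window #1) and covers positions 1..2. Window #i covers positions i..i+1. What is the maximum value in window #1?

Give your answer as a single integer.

step 1: append 2 -> window=[2] (not full yet)
step 2: append 12 -> window=[2, 12] -> max=12
Window #1 max = 12

Answer: 12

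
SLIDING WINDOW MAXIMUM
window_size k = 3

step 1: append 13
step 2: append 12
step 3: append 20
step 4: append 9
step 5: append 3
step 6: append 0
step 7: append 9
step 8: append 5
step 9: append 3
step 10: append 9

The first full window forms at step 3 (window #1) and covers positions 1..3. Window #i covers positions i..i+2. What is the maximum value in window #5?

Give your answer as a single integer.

step 1: append 13 -> window=[13] (not full yet)
step 2: append 12 -> window=[13, 12] (not full yet)
step 3: append 20 -> window=[13, 12, 20] -> max=20
step 4: append 9 -> window=[12, 20, 9] -> max=20
step 5: append 3 -> window=[20, 9, 3] -> max=20
step 6: append 0 -> window=[9, 3, 0] -> max=9
step 7: append 9 -> window=[3, 0, 9] -> max=9
Window #5 max = 9

Answer: 9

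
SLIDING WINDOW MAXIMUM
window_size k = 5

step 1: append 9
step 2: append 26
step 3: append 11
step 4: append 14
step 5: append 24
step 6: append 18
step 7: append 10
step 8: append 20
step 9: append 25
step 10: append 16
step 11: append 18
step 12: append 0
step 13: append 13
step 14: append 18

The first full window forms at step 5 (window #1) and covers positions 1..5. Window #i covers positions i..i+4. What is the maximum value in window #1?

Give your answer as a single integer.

Answer: 26

Derivation:
step 1: append 9 -> window=[9] (not full yet)
step 2: append 26 -> window=[9, 26] (not full yet)
step 3: append 11 -> window=[9, 26, 11] (not full yet)
step 4: append 14 -> window=[9, 26, 11, 14] (not full yet)
step 5: append 24 -> window=[9, 26, 11, 14, 24] -> max=26
Window #1 max = 26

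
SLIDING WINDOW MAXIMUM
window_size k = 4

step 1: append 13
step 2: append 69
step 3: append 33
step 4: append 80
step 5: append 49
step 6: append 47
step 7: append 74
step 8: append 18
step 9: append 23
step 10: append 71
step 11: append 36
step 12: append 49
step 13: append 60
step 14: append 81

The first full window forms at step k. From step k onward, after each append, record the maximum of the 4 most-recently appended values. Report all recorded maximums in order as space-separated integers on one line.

Answer: 80 80 80 80 74 74 74 71 71 71 81

Derivation:
step 1: append 13 -> window=[13] (not full yet)
step 2: append 69 -> window=[13, 69] (not full yet)
step 3: append 33 -> window=[13, 69, 33] (not full yet)
step 4: append 80 -> window=[13, 69, 33, 80] -> max=80
step 5: append 49 -> window=[69, 33, 80, 49] -> max=80
step 6: append 47 -> window=[33, 80, 49, 47] -> max=80
step 7: append 74 -> window=[80, 49, 47, 74] -> max=80
step 8: append 18 -> window=[49, 47, 74, 18] -> max=74
step 9: append 23 -> window=[47, 74, 18, 23] -> max=74
step 10: append 71 -> window=[74, 18, 23, 71] -> max=74
step 11: append 36 -> window=[18, 23, 71, 36] -> max=71
step 12: append 49 -> window=[23, 71, 36, 49] -> max=71
step 13: append 60 -> window=[71, 36, 49, 60] -> max=71
step 14: append 81 -> window=[36, 49, 60, 81] -> max=81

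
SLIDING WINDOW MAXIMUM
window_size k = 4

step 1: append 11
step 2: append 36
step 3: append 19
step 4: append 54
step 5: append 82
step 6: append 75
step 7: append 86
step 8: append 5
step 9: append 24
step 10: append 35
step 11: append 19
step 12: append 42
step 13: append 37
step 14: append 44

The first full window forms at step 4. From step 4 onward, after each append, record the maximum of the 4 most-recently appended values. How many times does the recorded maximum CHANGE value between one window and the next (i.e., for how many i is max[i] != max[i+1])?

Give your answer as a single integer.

Answer: 5

Derivation:
step 1: append 11 -> window=[11] (not full yet)
step 2: append 36 -> window=[11, 36] (not full yet)
step 3: append 19 -> window=[11, 36, 19] (not full yet)
step 4: append 54 -> window=[11, 36, 19, 54] -> max=54
step 5: append 82 -> window=[36, 19, 54, 82] -> max=82
step 6: append 75 -> window=[19, 54, 82, 75] -> max=82
step 7: append 86 -> window=[54, 82, 75, 86] -> max=86
step 8: append 5 -> window=[82, 75, 86, 5] -> max=86
step 9: append 24 -> window=[75, 86, 5, 24] -> max=86
step 10: append 35 -> window=[86, 5, 24, 35] -> max=86
step 11: append 19 -> window=[5, 24, 35, 19] -> max=35
step 12: append 42 -> window=[24, 35, 19, 42] -> max=42
step 13: append 37 -> window=[35, 19, 42, 37] -> max=42
step 14: append 44 -> window=[19, 42, 37, 44] -> max=44
Recorded maximums: 54 82 82 86 86 86 86 35 42 42 44
Changes between consecutive maximums: 5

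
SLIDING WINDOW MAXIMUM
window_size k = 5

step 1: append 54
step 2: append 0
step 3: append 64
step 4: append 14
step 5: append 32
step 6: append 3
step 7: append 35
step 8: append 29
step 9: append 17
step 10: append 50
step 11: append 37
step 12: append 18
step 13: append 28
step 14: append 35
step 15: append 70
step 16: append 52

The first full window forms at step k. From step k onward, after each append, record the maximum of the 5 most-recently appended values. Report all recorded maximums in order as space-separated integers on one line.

step 1: append 54 -> window=[54] (not full yet)
step 2: append 0 -> window=[54, 0] (not full yet)
step 3: append 64 -> window=[54, 0, 64] (not full yet)
step 4: append 14 -> window=[54, 0, 64, 14] (not full yet)
step 5: append 32 -> window=[54, 0, 64, 14, 32] -> max=64
step 6: append 3 -> window=[0, 64, 14, 32, 3] -> max=64
step 7: append 35 -> window=[64, 14, 32, 3, 35] -> max=64
step 8: append 29 -> window=[14, 32, 3, 35, 29] -> max=35
step 9: append 17 -> window=[32, 3, 35, 29, 17] -> max=35
step 10: append 50 -> window=[3, 35, 29, 17, 50] -> max=50
step 11: append 37 -> window=[35, 29, 17, 50, 37] -> max=50
step 12: append 18 -> window=[29, 17, 50, 37, 18] -> max=50
step 13: append 28 -> window=[17, 50, 37, 18, 28] -> max=50
step 14: append 35 -> window=[50, 37, 18, 28, 35] -> max=50
step 15: append 70 -> window=[37, 18, 28, 35, 70] -> max=70
step 16: append 52 -> window=[18, 28, 35, 70, 52] -> max=70

Answer: 64 64 64 35 35 50 50 50 50 50 70 70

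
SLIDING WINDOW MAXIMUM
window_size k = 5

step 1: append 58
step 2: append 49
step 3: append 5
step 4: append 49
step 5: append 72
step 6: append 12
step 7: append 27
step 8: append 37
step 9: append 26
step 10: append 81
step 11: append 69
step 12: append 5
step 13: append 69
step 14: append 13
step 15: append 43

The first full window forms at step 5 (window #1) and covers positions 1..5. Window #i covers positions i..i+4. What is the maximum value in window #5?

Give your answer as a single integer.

Answer: 72

Derivation:
step 1: append 58 -> window=[58] (not full yet)
step 2: append 49 -> window=[58, 49] (not full yet)
step 3: append 5 -> window=[58, 49, 5] (not full yet)
step 4: append 49 -> window=[58, 49, 5, 49] (not full yet)
step 5: append 72 -> window=[58, 49, 5, 49, 72] -> max=72
step 6: append 12 -> window=[49, 5, 49, 72, 12] -> max=72
step 7: append 27 -> window=[5, 49, 72, 12, 27] -> max=72
step 8: append 37 -> window=[49, 72, 12, 27, 37] -> max=72
step 9: append 26 -> window=[72, 12, 27, 37, 26] -> max=72
Window #5 max = 72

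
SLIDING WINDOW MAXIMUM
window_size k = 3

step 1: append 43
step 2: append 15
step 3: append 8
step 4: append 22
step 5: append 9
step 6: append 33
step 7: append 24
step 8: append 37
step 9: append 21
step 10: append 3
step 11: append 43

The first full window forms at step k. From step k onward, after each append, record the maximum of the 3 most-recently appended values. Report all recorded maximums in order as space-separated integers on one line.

step 1: append 43 -> window=[43] (not full yet)
step 2: append 15 -> window=[43, 15] (not full yet)
step 3: append 8 -> window=[43, 15, 8] -> max=43
step 4: append 22 -> window=[15, 8, 22] -> max=22
step 5: append 9 -> window=[8, 22, 9] -> max=22
step 6: append 33 -> window=[22, 9, 33] -> max=33
step 7: append 24 -> window=[9, 33, 24] -> max=33
step 8: append 37 -> window=[33, 24, 37] -> max=37
step 9: append 21 -> window=[24, 37, 21] -> max=37
step 10: append 3 -> window=[37, 21, 3] -> max=37
step 11: append 43 -> window=[21, 3, 43] -> max=43

Answer: 43 22 22 33 33 37 37 37 43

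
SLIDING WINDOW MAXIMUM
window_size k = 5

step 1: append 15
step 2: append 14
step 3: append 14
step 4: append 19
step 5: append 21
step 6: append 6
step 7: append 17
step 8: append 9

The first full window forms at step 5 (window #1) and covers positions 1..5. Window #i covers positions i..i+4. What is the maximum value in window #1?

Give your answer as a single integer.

Answer: 21

Derivation:
step 1: append 15 -> window=[15] (not full yet)
step 2: append 14 -> window=[15, 14] (not full yet)
step 3: append 14 -> window=[15, 14, 14] (not full yet)
step 4: append 19 -> window=[15, 14, 14, 19] (not full yet)
step 5: append 21 -> window=[15, 14, 14, 19, 21] -> max=21
Window #1 max = 21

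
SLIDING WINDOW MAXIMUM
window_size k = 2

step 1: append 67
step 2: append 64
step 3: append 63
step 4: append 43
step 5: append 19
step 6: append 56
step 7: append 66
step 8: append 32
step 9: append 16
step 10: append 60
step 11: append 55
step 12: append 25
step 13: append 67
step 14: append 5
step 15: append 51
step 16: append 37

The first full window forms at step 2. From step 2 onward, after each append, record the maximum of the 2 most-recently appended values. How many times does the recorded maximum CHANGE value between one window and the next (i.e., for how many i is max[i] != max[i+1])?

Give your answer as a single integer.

step 1: append 67 -> window=[67] (not full yet)
step 2: append 64 -> window=[67, 64] -> max=67
step 3: append 63 -> window=[64, 63] -> max=64
step 4: append 43 -> window=[63, 43] -> max=63
step 5: append 19 -> window=[43, 19] -> max=43
step 6: append 56 -> window=[19, 56] -> max=56
step 7: append 66 -> window=[56, 66] -> max=66
step 8: append 32 -> window=[66, 32] -> max=66
step 9: append 16 -> window=[32, 16] -> max=32
step 10: append 60 -> window=[16, 60] -> max=60
step 11: append 55 -> window=[60, 55] -> max=60
step 12: append 25 -> window=[55, 25] -> max=55
step 13: append 67 -> window=[25, 67] -> max=67
step 14: append 5 -> window=[67, 5] -> max=67
step 15: append 51 -> window=[5, 51] -> max=51
step 16: append 37 -> window=[51, 37] -> max=51
Recorded maximums: 67 64 63 43 56 66 66 32 60 60 55 67 67 51 51
Changes between consecutive maximums: 10

Answer: 10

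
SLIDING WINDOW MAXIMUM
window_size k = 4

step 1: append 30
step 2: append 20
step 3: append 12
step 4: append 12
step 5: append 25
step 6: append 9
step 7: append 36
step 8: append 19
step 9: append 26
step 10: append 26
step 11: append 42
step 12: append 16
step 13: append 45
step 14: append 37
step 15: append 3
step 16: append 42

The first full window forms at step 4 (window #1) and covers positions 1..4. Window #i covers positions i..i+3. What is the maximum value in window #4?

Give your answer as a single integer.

Answer: 36

Derivation:
step 1: append 30 -> window=[30] (not full yet)
step 2: append 20 -> window=[30, 20] (not full yet)
step 3: append 12 -> window=[30, 20, 12] (not full yet)
step 4: append 12 -> window=[30, 20, 12, 12] -> max=30
step 5: append 25 -> window=[20, 12, 12, 25] -> max=25
step 6: append 9 -> window=[12, 12, 25, 9] -> max=25
step 7: append 36 -> window=[12, 25, 9, 36] -> max=36
Window #4 max = 36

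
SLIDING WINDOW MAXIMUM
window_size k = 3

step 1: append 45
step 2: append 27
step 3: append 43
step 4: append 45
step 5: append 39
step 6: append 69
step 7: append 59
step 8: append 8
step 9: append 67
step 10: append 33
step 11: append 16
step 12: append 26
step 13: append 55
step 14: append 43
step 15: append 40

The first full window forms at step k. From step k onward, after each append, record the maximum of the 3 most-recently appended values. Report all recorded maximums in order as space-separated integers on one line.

step 1: append 45 -> window=[45] (not full yet)
step 2: append 27 -> window=[45, 27] (not full yet)
step 3: append 43 -> window=[45, 27, 43] -> max=45
step 4: append 45 -> window=[27, 43, 45] -> max=45
step 5: append 39 -> window=[43, 45, 39] -> max=45
step 6: append 69 -> window=[45, 39, 69] -> max=69
step 7: append 59 -> window=[39, 69, 59] -> max=69
step 8: append 8 -> window=[69, 59, 8] -> max=69
step 9: append 67 -> window=[59, 8, 67] -> max=67
step 10: append 33 -> window=[8, 67, 33] -> max=67
step 11: append 16 -> window=[67, 33, 16] -> max=67
step 12: append 26 -> window=[33, 16, 26] -> max=33
step 13: append 55 -> window=[16, 26, 55] -> max=55
step 14: append 43 -> window=[26, 55, 43] -> max=55
step 15: append 40 -> window=[55, 43, 40] -> max=55

Answer: 45 45 45 69 69 69 67 67 67 33 55 55 55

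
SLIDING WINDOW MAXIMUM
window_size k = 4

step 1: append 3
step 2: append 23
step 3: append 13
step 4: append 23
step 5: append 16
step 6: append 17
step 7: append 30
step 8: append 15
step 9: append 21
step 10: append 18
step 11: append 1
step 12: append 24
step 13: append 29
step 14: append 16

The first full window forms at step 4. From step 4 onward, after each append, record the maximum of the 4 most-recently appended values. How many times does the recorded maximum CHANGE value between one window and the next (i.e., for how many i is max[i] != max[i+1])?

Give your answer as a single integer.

step 1: append 3 -> window=[3] (not full yet)
step 2: append 23 -> window=[3, 23] (not full yet)
step 3: append 13 -> window=[3, 23, 13] (not full yet)
step 4: append 23 -> window=[3, 23, 13, 23] -> max=23
step 5: append 16 -> window=[23, 13, 23, 16] -> max=23
step 6: append 17 -> window=[13, 23, 16, 17] -> max=23
step 7: append 30 -> window=[23, 16, 17, 30] -> max=30
step 8: append 15 -> window=[16, 17, 30, 15] -> max=30
step 9: append 21 -> window=[17, 30, 15, 21] -> max=30
step 10: append 18 -> window=[30, 15, 21, 18] -> max=30
step 11: append 1 -> window=[15, 21, 18, 1] -> max=21
step 12: append 24 -> window=[21, 18, 1, 24] -> max=24
step 13: append 29 -> window=[18, 1, 24, 29] -> max=29
step 14: append 16 -> window=[1, 24, 29, 16] -> max=29
Recorded maximums: 23 23 23 30 30 30 30 21 24 29 29
Changes between consecutive maximums: 4

Answer: 4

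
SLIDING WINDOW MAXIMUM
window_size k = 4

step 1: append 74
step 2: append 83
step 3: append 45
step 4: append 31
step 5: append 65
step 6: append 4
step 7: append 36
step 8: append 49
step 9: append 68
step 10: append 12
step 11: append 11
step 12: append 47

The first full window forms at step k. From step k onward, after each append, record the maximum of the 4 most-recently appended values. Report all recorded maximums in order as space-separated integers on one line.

step 1: append 74 -> window=[74] (not full yet)
step 2: append 83 -> window=[74, 83] (not full yet)
step 3: append 45 -> window=[74, 83, 45] (not full yet)
step 4: append 31 -> window=[74, 83, 45, 31] -> max=83
step 5: append 65 -> window=[83, 45, 31, 65] -> max=83
step 6: append 4 -> window=[45, 31, 65, 4] -> max=65
step 7: append 36 -> window=[31, 65, 4, 36] -> max=65
step 8: append 49 -> window=[65, 4, 36, 49] -> max=65
step 9: append 68 -> window=[4, 36, 49, 68] -> max=68
step 10: append 12 -> window=[36, 49, 68, 12] -> max=68
step 11: append 11 -> window=[49, 68, 12, 11] -> max=68
step 12: append 47 -> window=[68, 12, 11, 47] -> max=68

Answer: 83 83 65 65 65 68 68 68 68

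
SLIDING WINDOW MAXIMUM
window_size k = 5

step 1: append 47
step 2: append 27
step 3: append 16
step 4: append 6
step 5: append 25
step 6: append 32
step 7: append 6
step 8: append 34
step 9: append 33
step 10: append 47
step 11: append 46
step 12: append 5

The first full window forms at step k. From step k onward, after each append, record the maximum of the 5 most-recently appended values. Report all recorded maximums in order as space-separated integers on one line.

step 1: append 47 -> window=[47] (not full yet)
step 2: append 27 -> window=[47, 27] (not full yet)
step 3: append 16 -> window=[47, 27, 16] (not full yet)
step 4: append 6 -> window=[47, 27, 16, 6] (not full yet)
step 5: append 25 -> window=[47, 27, 16, 6, 25] -> max=47
step 6: append 32 -> window=[27, 16, 6, 25, 32] -> max=32
step 7: append 6 -> window=[16, 6, 25, 32, 6] -> max=32
step 8: append 34 -> window=[6, 25, 32, 6, 34] -> max=34
step 9: append 33 -> window=[25, 32, 6, 34, 33] -> max=34
step 10: append 47 -> window=[32, 6, 34, 33, 47] -> max=47
step 11: append 46 -> window=[6, 34, 33, 47, 46] -> max=47
step 12: append 5 -> window=[34, 33, 47, 46, 5] -> max=47

Answer: 47 32 32 34 34 47 47 47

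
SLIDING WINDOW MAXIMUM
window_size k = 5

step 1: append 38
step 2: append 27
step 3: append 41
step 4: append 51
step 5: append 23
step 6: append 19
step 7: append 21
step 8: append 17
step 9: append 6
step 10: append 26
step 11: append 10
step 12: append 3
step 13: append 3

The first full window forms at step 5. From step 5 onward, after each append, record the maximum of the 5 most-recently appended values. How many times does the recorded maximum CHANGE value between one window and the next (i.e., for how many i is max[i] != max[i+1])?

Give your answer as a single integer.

step 1: append 38 -> window=[38] (not full yet)
step 2: append 27 -> window=[38, 27] (not full yet)
step 3: append 41 -> window=[38, 27, 41] (not full yet)
step 4: append 51 -> window=[38, 27, 41, 51] (not full yet)
step 5: append 23 -> window=[38, 27, 41, 51, 23] -> max=51
step 6: append 19 -> window=[27, 41, 51, 23, 19] -> max=51
step 7: append 21 -> window=[41, 51, 23, 19, 21] -> max=51
step 8: append 17 -> window=[51, 23, 19, 21, 17] -> max=51
step 9: append 6 -> window=[23, 19, 21, 17, 6] -> max=23
step 10: append 26 -> window=[19, 21, 17, 6, 26] -> max=26
step 11: append 10 -> window=[21, 17, 6, 26, 10] -> max=26
step 12: append 3 -> window=[17, 6, 26, 10, 3] -> max=26
step 13: append 3 -> window=[6, 26, 10, 3, 3] -> max=26
Recorded maximums: 51 51 51 51 23 26 26 26 26
Changes between consecutive maximums: 2

Answer: 2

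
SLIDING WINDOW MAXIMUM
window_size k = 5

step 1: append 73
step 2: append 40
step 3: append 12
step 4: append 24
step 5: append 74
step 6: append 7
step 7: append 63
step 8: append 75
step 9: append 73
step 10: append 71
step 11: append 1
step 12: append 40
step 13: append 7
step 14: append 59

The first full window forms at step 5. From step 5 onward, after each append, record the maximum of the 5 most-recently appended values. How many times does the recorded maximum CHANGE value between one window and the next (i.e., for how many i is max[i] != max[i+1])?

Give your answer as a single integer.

step 1: append 73 -> window=[73] (not full yet)
step 2: append 40 -> window=[73, 40] (not full yet)
step 3: append 12 -> window=[73, 40, 12] (not full yet)
step 4: append 24 -> window=[73, 40, 12, 24] (not full yet)
step 5: append 74 -> window=[73, 40, 12, 24, 74] -> max=74
step 6: append 7 -> window=[40, 12, 24, 74, 7] -> max=74
step 7: append 63 -> window=[12, 24, 74, 7, 63] -> max=74
step 8: append 75 -> window=[24, 74, 7, 63, 75] -> max=75
step 9: append 73 -> window=[74, 7, 63, 75, 73] -> max=75
step 10: append 71 -> window=[7, 63, 75, 73, 71] -> max=75
step 11: append 1 -> window=[63, 75, 73, 71, 1] -> max=75
step 12: append 40 -> window=[75, 73, 71, 1, 40] -> max=75
step 13: append 7 -> window=[73, 71, 1, 40, 7] -> max=73
step 14: append 59 -> window=[71, 1, 40, 7, 59] -> max=71
Recorded maximums: 74 74 74 75 75 75 75 75 73 71
Changes between consecutive maximums: 3

Answer: 3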